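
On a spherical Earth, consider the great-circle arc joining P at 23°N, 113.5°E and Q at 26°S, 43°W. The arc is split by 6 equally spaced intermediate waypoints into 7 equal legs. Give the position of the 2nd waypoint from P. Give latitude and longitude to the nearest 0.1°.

Write both endpoints as unit vectors p₁, p₂ with components (cos φ cos λ, cos φ sin λ, sin φ).
The central angle between the endpoints is δ = arccos(p₁·p₂) ≈ 2.765 rad (158.4°).
Interpolate at f = 2/7 with slerp weights a = sin((1−f)δ)/sin δ ≈ 2.501, b = sin(fδ)/sin δ ≈ 1.933.
p = a·p₁ + b·p₂ ≈ (0.352, 0.927, 0.130); φ = arcsin(p_z) ≈ 7.47°, λ = atan2(p_y, p_x) ≈ 69.18°.

≈ 7.5°N, 69.2°E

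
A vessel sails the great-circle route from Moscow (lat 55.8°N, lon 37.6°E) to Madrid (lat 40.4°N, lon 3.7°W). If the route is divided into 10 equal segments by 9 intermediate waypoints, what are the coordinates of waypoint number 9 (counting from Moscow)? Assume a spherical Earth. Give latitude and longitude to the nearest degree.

Convert each endpoint to a unit vector on the sphere (x = cos φ cos λ, y = cos φ sin λ, z = sin φ).
The central angle between the endpoints is δ = arccos(p₁·p₂) ≈ 0.540 rad (30.9°).
Interpolate at f = 9/10 with slerp weights a = sin((1−f)δ)/sin δ ≈ 0.105, b = sin(fδ)/sin δ ≈ 0.909.
p = a·p₁ + b·p₂ ≈ (0.737, -0.009, 0.676); φ = arcsin(p_z) ≈ 42.50°, λ = atan2(p_y, p_x) ≈ -0.67°.

≈ lat 43°N, lon 1°W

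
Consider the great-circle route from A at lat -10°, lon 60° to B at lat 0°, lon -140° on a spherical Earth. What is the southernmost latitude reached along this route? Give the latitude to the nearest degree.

≈ -27°

The great circle lies in the plane with unit normal n̂ = (p₁ × p₂)/|p₁ × p₂|.
Here n̂_z ≈ +0.889; the vertex latitude is φ_max = arccos|n̂_z| ≈ 27.3°.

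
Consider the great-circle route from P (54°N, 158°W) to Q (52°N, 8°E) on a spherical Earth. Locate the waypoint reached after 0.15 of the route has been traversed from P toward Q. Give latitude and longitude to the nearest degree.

From cos δ = sin φ₁ sin φ₂ + cos φ₁ cos φ₂ cos Δλ, the central angle is δ ≈ 1.280 rad (73.4°).
Interpolate at f = 0.15 with slerp weights a = sin((1−f)δ)/sin δ ≈ 0.925, b = sin(fδ)/sin δ ≈ 0.199.
p = a·p₁ + b·p₂ ≈ (-0.382, -0.187, 0.905); φ = arcsin(p_z) ≈ 64.82°, λ = atan2(p_y, p_x) ≈ -154.00°.

≈ (65°N, 154°W)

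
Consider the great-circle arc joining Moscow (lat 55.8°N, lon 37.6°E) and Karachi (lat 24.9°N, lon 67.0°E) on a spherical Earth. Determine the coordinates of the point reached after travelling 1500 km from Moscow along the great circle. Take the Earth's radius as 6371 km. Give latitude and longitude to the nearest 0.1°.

Write both endpoints as unit vectors p₁, p₂ with components (cos φ cos λ, cos φ sin λ, sin φ).
The central angle between the endpoints is δ = arccos(p₁·p₂) ≈ 0.656 rad (37.6°). The total great-circle distance is δ·R ≈ 0.656 × 6371 ≈ 4180 km, so the target fraction is f = 1500/4180 ≈ 0.359.
Interpolate at f ≈ 0.359 with slerp weights a = sin((1−f)δ)/sin δ ≈ 0.669, b = sin(fδ)/sin δ ≈ 0.382.
p = a·p₁ + b·p₂ ≈ (0.434, 0.549, 0.715); φ = arcsin(p_z) ≈ 45.61°, λ = atan2(p_y, p_x) ≈ 51.69°.

≈ lat 45.6°N, lon 51.7°E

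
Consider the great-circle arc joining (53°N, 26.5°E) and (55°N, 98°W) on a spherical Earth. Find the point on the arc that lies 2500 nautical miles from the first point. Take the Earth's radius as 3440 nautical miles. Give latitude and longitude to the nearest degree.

Write both endpoints as unit vectors p₁, p₂ with components (cos φ cos λ, cos φ sin λ, sin φ).
The central angle between the endpoints is δ = arccos(p₁·p₂) ≈ 1.094 rad (62.7°). The total great-circle distance is δ·R ≈ 1.094 × 3440 ≈ 3764 nmi, so the target fraction is f = 2500/3764 ≈ 0.664.
Interpolate at f ≈ 0.664 with slerp weights a = sin((1−f)δ)/sin δ ≈ 0.404, b = sin(fδ)/sin δ ≈ 0.748.
p = a·p₁ + b·p₂ ≈ (0.158, -0.316, 0.935); φ = arcsin(p_z) ≈ 69.30°, λ = atan2(p_y, p_x) ≈ -63.43°.

≈ (69°N, 63°W)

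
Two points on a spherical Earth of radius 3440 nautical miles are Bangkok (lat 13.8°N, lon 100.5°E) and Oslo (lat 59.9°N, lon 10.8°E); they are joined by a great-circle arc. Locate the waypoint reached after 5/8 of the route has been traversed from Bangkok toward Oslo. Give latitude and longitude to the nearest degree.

≈ lat 52°N, lon 62°E

Convert each endpoint to a unit vector on the sphere (x = cos φ cos λ, y = cos φ sin λ, z = sin φ).
The central angle between the endpoints is δ = arccos(p₁·p₂) ≈ 1.360 rad (77.9°).
Interpolate at f = 5/8 with slerp weights a = sin((1−f)δ)/sin δ ≈ 0.499, b = sin(fδ)/sin δ ≈ 0.768.
p = a·p₁ + b·p₂ ≈ (0.290, 0.549, 0.784); φ = arcsin(p_z) ≈ 51.62°, λ = atan2(p_y, p_x) ≈ 62.14°.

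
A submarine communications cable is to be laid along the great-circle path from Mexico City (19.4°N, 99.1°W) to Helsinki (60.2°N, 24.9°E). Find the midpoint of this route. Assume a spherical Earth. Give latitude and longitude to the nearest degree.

≈ (57°N, 67°W)

The haversine formula gives a central angle δ ≈ 1.545 rad (88.5°) between the endpoints.
Interpolate at f = 1/2 with slerp weights a = sin((1−f)δ)/sin δ ≈ 0.698, b = sin(fδ)/sin δ ≈ 0.698.
p = a·p₁ + b·p₂ ≈ (0.211, -0.504, 0.838); φ = arcsin(p_z) ≈ 56.89°, λ = atan2(p_y, p_x) ≈ -67.33°.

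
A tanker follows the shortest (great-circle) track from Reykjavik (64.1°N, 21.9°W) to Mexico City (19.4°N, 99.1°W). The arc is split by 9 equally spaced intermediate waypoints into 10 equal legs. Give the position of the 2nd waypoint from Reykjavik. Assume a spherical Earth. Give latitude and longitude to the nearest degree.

≈ 60°N, 50°W

Write both endpoints as unit vectors p₁, p₂ with components (cos φ cos λ, cos φ sin λ, sin φ).
The central angle between the endpoints is δ = arccos(p₁·p₂) ≈ 1.170 rad (67.0°).
Interpolate at f = 2/10 with slerp weights a = sin((1−f)δ)/sin δ ≈ 0.875, b = sin(fδ)/sin δ ≈ 0.252.
p = a·p₁ + b·p₂ ≈ (0.317, -0.377, 0.870); φ = arcsin(p_z) ≈ 60.50°, λ = atan2(p_y, p_x) ≈ -49.96°.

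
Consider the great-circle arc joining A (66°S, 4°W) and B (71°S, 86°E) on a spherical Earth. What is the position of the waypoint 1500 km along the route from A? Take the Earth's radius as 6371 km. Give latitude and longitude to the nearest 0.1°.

≈ (73.9°S, 28.9°E)

Write both endpoints as unit vectors p₁, p₂ with components (cos φ cos λ, cos φ sin λ, sin φ).
The central angle between the endpoints is δ = arccos(p₁·p₂) ≈ 0.528 rad (30.3°). The total great-circle distance is δ·R ≈ 0.528 × 6371 ≈ 3364 km, so the target fraction is f = 1500/3364 ≈ 0.446.
Interpolate at f ≈ 0.446 with slerp weights a = sin((1−f)δ)/sin δ ≈ 0.573, b = sin(fδ)/sin δ ≈ 0.463.
p = a·p₁ + b·p₂ ≈ (0.243, 0.134, -0.961); φ = arcsin(p_z) ≈ -73.90°, λ = atan2(p_y, p_x) ≈ 28.91°.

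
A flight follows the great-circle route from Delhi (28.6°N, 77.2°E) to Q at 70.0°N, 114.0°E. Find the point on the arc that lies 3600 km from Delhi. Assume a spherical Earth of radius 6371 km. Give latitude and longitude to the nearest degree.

Write both endpoints as unit vectors p₁, p₂ with components (cos φ cos λ, cos φ sin λ, sin φ).
The central angle between the endpoints is δ = arccos(p₁·p₂) ≈ 0.809 rad (46.3°). The total great-circle distance is δ·R ≈ 0.809 × 6371 ≈ 5154 km, so the target fraction is f = 3600/5154 ≈ 0.699.
Interpolate at f ≈ 0.699 with slerp weights a = sin((1−f)δ)/sin δ ≈ 0.334, b = sin(fδ)/sin δ ≈ 0.740.
p = a·p₁ + b·p₂ ≈ (-0.038, 0.517, 0.855); φ = arcsin(p_z) ≈ 58.78°, λ = atan2(p_y, p_x) ≈ 94.21°.

≈ 59°N, 94°E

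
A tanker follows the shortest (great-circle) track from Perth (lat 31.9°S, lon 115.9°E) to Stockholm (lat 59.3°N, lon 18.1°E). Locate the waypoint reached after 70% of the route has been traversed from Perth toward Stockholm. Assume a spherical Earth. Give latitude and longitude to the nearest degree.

Write both endpoints as unit vectors p₁, p₂ with components (cos φ cos λ, cos φ sin λ, sin φ).
The central angle between the endpoints is δ = arccos(p₁·p₂) ≈ 2.110 rad (120.9°).
Interpolate at f = 0.70 with slerp weights a = sin((1−f)δ)/sin δ ≈ 0.689, b = sin(fδ)/sin δ ≈ 1.160.
p = a·p₁ + b·p₂ ≈ (0.307, 0.710, 0.633); φ = arcsin(p_z) ≈ 39.29°, λ = atan2(p_y, p_x) ≈ 66.60°.

≈ lat 39°N, lon 67°E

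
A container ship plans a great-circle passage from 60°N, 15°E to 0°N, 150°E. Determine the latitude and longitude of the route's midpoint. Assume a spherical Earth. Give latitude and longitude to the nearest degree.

Convert each endpoint to a unit vector on the sphere (x = cos φ cos λ, y = cos φ sin λ, z = sin φ).
The central angle between the endpoints is δ = arccos(p₁·p₂) ≈ 1.932 rad (110.7°).
Interpolate at f = 1/2 with slerp weights a = sin((1−f)δ)/sin δ ≈ 0.879, b = sin(fδ)/sin δ ≈ 0.879.
p = a·p₁ + b·p₂ ≈ (-0.337, 0.554, 0.762); φ = arcsin(p_z) ≈ 49.61°, λ = atan2(p_y, p_x) ≈ 121.32°.

≈ 50°N, 121°E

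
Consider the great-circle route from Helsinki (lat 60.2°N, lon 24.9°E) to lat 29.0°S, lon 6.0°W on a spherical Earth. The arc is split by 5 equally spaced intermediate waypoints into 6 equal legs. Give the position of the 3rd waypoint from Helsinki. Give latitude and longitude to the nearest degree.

Convert each endpoint to a unit vector on the sphere (x = cos φ cos λ, y = cos φ sin λ, z = sin φ).
The central angle between the endpoints is δ = arccos(p₁·p₂) ≈ 1.619 rad (92.7°).
Interpolate at f = 3/6 with slerp weights a = sin((1−f)δ)/sin δ ≈ 0.725, b = sin(fδ)/sin δ ≈ 0.725.
p = a·p₁ + b·p₂ ≈ (0.957, 0.085, 0.277); φ = arcsin(p_z) ≈ 16.11°, λ = atan2(p_y, p_x) ≈ 5.10°.

≈ lat 16°N, lon 5°E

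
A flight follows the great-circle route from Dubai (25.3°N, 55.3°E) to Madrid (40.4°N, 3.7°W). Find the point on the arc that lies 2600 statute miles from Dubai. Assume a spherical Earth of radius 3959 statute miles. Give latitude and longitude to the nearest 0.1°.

≈ 39.5°N, 13.5°E

Convert each endpoint to a unit vector on the sphere (x = cos φ cos λ, y = cos φ sin λ, z = sin φ).
The central angle between the endpoints is δ = arccos(p₁·p₂) ≈ 0.887 rad (50.8°). The total great-circle distance is δ·R ≈ 0.887 × 3959 ≈ 3512 mi, so the target fraction is f = 2600/3512 ≈ 0.740.
Interpolate at f ≈ 0.740 with slerp weights a = sin((1−f)δ)/sin δ ≈ 0.295, b = sin(fδ)/sin δ ≈ 0.787.
p = a·p₁ + b·p₂ ≈ (0.750, 0.180, 0.636); φ = arcsin(p_z) ≈ 39.52°, λ = atan2(p_y, p_x) ≈ 13.52°.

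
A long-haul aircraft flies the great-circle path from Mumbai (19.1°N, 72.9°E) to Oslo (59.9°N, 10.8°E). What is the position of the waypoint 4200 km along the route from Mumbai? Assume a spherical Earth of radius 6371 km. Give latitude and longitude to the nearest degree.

Convert each endpoint to a unit vector on the sphere (x = cos φ cos λ, y = cos φ sin λ, z = sin φ).
The central angle between the endpoints is δ = arccos(p₁·p₂) ≈ 1.042 rad (59.7°). The total great-circle distance is δ·R ≈ 1.042 × 6371 ≈ 6636 km, so the target fraction is f = 4200/6636 ≈ 0.633.
Interpolate at f ≈ 0.633 with slerp weights a = sin((1−f)δ)/sin δ ≈ 0.432, b = sin(fδ)/sin δ ≈ 0.710.
p = a·p₁ + b·p₂ ≈ (0.470, 0.457, 0.755); φ = arcsin(p_z) ≈ 49.05°, λ = atan2(p_y, p_x) ≈ 44.22°.

≈ 49°N, 44°E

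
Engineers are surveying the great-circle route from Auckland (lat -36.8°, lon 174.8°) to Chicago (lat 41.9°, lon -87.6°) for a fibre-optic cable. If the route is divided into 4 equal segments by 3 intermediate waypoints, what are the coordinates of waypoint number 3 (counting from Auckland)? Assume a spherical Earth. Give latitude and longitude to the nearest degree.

≈ lat 25°, lon -117°

The haversine formula gives a central angle δ ≈ 2.070 rad (118.6°) between the endpoints.
Interpolate at f = 3/4 with slerp weights a = sin((1−f)δ)/sin δ ≈ 0.564, b = sin(fδ)/sin δ ≈ 1.139.
p = a·p₁ + b·p₂ ≈ (-0.414, -0.806, 0.423); φ = arcsin(p_z) ≈ 25.03°, λ = atan2(p_y, p_x) ≈ -117.18°.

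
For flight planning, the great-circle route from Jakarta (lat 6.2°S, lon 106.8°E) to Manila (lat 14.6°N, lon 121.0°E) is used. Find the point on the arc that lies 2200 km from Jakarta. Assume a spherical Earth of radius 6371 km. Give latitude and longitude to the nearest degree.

Convert each endpoint to a unit vector on the sphere (x = cos φ cos λ, y = cos φ sin λ, z = sin φ).
The central angle between the endpoints is δ = arccos(p₁·p₂) ≈ 0.438 rad (25.1°). The total great-circle distance is δ·R ≈ 0.438 × 6371 ≈ 2793 km, so the target fraction is f = 2200/2793 ≈ 0.788.
Interpolate at f ≈ 0.788 with slerp weights a = sin((1−f)δ)/sin δ ≈ 0.219, b = sin(fδ)/sin δ ≈ 0.797.
p = a·p₁ + b·p₂ ≈ (-0.460, 0.870, 0.177); φ = arcsin(p_z) ≈ 10.22°, λ = atan2(p_y, p_x) ≈ 117.89°.

≈ lat 10°N, lon 118°E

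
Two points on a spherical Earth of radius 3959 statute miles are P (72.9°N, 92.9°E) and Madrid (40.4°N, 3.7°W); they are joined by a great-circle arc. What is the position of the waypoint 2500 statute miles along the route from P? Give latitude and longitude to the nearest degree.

≈ (56°N, 8°E)

Write both endpoints as unit vectors p₁, p₂ with components (cos φ cos λ, cos φ sin λ, sin φ).
The central angle between the endpoints is δ = arccos(p₁·p₂) ≈ 0.935 rad (53.6°). The total great-circle distance is δ·R ≈ 0.935 × 3959 ≈ 3702 mi, so the target fraction is f = 2500/3702 ≈ 0.675.
Interpolate at f ≈ 0.675 with slerp weights a = sin((1−f)δ)/sin δ ≈ 0.372, b = sin(fδ)/sin δ ≈ 0.734.
p = a·p₁ + b·p₂ ≈ (0.552, 0.073, 0.831); φ = arcsin(p_z) ≈ 56.16°, λ = atan2(p_y, p_x) ≈ 7.54°.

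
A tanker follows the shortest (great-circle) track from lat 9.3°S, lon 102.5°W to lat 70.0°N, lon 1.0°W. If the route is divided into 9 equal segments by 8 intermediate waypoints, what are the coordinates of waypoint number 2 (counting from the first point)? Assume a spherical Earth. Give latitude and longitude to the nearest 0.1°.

The haversine formula gives a central angle δ ≈ 1.792 rad (102.7°) between the endpoints.
Interpolate at f = 2/9 with slerp weights a = sin((1−f)δ)/sin δ ≈ 1.009, b = sin(fδ)/sin δ ≈ 0.397.
p = a·p₁ + b·p₂ ≈ (-0.080, -0.974, 0.210); φ = arcsin(p_z) ≈ 12.14°, λ = atan2(p_y, p_x) ≈ -94.67°.

≈ lat 12.1°N, lon 94.7°W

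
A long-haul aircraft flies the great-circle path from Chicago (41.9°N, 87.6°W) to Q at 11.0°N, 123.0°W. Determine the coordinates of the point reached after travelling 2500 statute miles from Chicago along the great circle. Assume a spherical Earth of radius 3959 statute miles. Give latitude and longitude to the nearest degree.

≈ 17°N, 118°W

Write both endpoints as unit vectors p₁, p₂ with components (cos φ cos λ, cos φ sin λ, sin φ).
The central angle between the endpoints is δ = arccos(p₁·p₂) ≈ 0.763 rad (43.7°). The total great-circle distance is δ·R ≈ 0.763 × 3959 ≈ 3019 mi, so the target fraction is f = 2500/3019 ≈ 0.828.
Interpolate at f ≈ 0.828 with slerp weights a = sin((1−f)δ)/sin δ ≈ 0.189, b = sin(fδ)/sin δ ≈ 0.854.
p = a·p₁ + b·p₂ ≈ (-0.451, -0.844, 0.290); φ = arcsin(p_z) ≈ 16.83°, λ = atan2(p_y, p_x) ≈ -118.11°.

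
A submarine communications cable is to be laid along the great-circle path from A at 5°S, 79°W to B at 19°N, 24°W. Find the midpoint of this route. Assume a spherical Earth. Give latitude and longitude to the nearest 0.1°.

≈ 7.9°N, 52.3°W

From cos δ = sin φ₁ sin φ₂ + cos φ₁ cos φ₂ cos Δλ, the central angle is δ ≈ 1.033 rad (59.2°).
Interpolate at f = 1/2 with slerp weights a = sin((1−f)δ)/sin δ ≈ 0.575, b = sin(fδ)/sin δ ≈ 0.575.
p = a·p₁ + b·p₂ ≈ (0.606, -0.784, 0.137); φ = arcsin(p_z) ≈ 7.88°, λ = atan2(p_y, p_x) ≈ -52.28°.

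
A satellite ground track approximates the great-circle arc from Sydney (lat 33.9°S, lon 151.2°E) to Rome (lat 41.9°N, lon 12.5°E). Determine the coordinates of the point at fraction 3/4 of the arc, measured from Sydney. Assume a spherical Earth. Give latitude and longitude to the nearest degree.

≈ lat 32°N, lon 58°E

Write both endpoints as unit vectors p₁, p₂ with components (cos φ cos λ, cos φ sin λ, sin φ).
The central angle between the endpoints is δ = arccos(p₁·p₂) ≈ 2.562 rad (146.8°).
Interpolate at f = 3/4 with slerp weights a = sin((1−f)δ)/sin δ ≈ 1.091, b = sin(fδ)/sin δ ≈ 1.714.
p = a·p₁ + b·p₂ ≈ (0.452, 0.712, 0.537); φ = arcsin(p_z) ≈ 32.45°, λ = atan2(p_y, p_x) ≈ 57.58°.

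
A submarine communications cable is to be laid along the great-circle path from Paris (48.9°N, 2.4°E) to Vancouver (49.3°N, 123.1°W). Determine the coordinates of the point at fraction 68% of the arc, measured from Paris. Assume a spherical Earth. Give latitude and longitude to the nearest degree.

≈ 65°N, 92°W

The haversine formula gives a central angle δ ≈ 1.243 rad (71.2°) between the endpoints.
Interpolate at f = 0.68 with slerp weights a = sin((1−f)δ)/sin δ ≈ 0.409, b = sin(fδ)/sin δ ≈ 0.790.
p = a·p₁ + b·p₂ ≈ (-0.013, -0.420, 0.907); φ = arcsin(p_z) ≈ 65.13°, λ = atan2(p_y, p_x) ≈ -91.73°.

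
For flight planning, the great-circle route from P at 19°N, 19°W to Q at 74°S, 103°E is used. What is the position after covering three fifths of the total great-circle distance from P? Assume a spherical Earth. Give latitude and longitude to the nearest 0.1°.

Convert each endpoint to a unit vector on the sphere (x = cos φ cos λ, y = cos φ sin λ, z = sin φ).
The central angle between the endpoints is δ = arccos(p₁·p₂) ≈ 2.039 rad (116.8°).
Interpolate at f = 3/5 with slerp weights a = sin((1−f)δ)/sin δ ≈ 0.816, b = sin(fδ)/sin δ ≈ 1.053.
p = a·p₁ + b·p₂ ≈ (0.664, 0.032, -0.747); φ = arcsin(p_z) ≈ -48.34°, λ = atan2(p_y, p_x) ≈ 2.74°.

≈ 48.3°S, 2.7°E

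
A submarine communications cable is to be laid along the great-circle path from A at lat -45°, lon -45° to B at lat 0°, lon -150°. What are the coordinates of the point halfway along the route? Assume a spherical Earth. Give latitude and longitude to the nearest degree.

Convert each endpoint to a unit vector on the sphere (x = cos φ cos λ, y = cos φ sin λ, z = sin φ).
The central angle between the endpoints is δ = arccos(p₁·p₂) ≈ 1.755 rad (100.5°).
Interpolate at f = 1/2 with slerp weights a = sin((1−f)δ)/sin δ ≈ 0.782, b = sin(fδ)/sin δ ≈ 0.782.
p = a·p₁ + b·p₂ ≈ (-0.286, -0.782, -0.553); φ = arcsin(p_z) ≈ -33.59°, λ = atan2(p_y, p_x) ≈ -110.10°.

≈ lat -34°, lon -110°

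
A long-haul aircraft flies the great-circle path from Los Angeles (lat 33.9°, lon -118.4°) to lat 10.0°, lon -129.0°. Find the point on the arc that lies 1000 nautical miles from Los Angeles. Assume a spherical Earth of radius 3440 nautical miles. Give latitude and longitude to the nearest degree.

The haversine formula gives a central angle δ ≈ 0.450 rad (25.8°) between the endpoints. The total great-circle distance is δ·R ≈ 0.450 × 3440 ≈ 1549 nmi, so the target fraction is f = 1000/1549 ≈ 0.646.
Interpolate at f ≈ 0.646 with slerp weights a = sin((1−f)δ)/sin δ ≈ 0.365, b = sin(fδ)/sin δ ≈ 0.659.
p = a·p₁ + b·p₂ ≈ (-0.552, -0.771, 0.318); φ = arcsin(p_z) ≈ 18.54°, λ = atan2(p_y, p_x) ≈ -125.63°.

≈ lat 19°, lon -126°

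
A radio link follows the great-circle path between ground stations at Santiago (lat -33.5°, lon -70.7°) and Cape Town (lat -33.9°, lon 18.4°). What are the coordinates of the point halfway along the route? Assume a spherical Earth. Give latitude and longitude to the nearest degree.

≈ lat -43°, lon -26°

From cos δ = sin φ₁ sin φ₂ + cos φ₁ cos φ₂ cos Δλ, the central angle is δ ≈ 1.246 rad (71.4°).
Interpolate at f = 1/2 with slerp weights a = sin((1−f)δ)/sin δ ≈ 0.616, b = sin(fδ)/sin δ ≈ 0.616.
p = a·p₁ + b·p₂ ≈ (0.655, -0.323, -0.683); φ = arcsin(p_z) ≈ -43.10°, λ = atan2(p_y, p_x) ≈ -26.28°.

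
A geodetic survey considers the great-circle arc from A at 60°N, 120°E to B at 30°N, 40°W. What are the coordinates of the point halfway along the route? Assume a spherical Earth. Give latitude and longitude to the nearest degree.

From cos δ = sin φ₁ sin φ₂ + cos φ₁ cos φ₂ cos Δλ, the central angle is δ ≈ 1.545 rad (88.5°).
Interpolate at f = 1/2 with slerp weights a = sin((1−f)δ)/sin δ ≈ 0.698, b = sin(fδ)/sin δ ≈ 0.698.
p = a·p₁ + b·p₂ ≈ (0.289, -0.086, 0.954); φ = arcsin(p_z) ≈ 72.47°, λ = atan2(p_y, p_x) ≈ -16.65°.

≈ 72°N, 17°W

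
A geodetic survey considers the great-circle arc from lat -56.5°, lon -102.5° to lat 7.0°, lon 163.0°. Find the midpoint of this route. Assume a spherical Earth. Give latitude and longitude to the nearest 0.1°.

Write both endpoints as unit vectors p₁, p₂ with components (cos φ cos λ, cos φ sin λ, sin φ).
The central angle between the endpoints is δ = arccos(p₁·p₂) ≈ 1.716 rad (98.3°).
Interpolate at f = 1/2 with slerp weights a = sin((1−f)δ)/sin δ ≈ 0.765, b = sin(fδ)/sin δ ≈ 0.765.
p = a·p₁ + b·p₂ ≈ (-0.817, -0.190, -0.544); φ = arcsin(p_z) ≈ -32.98°, λ = atan2(p_y, p_x) ≈ -166.90°.

≈ lat -33.0°, lon -166.9°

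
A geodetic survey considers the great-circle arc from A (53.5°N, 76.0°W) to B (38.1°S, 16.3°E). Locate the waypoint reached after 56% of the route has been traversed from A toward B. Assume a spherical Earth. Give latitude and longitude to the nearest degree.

≈ (5°N, 18°W)

The haversine formula gives a central angle δ ≈ 2.112 rad (121.0°) between the endpoints.
Interpolate at f = 0.56 with slerp weights a = sin((1−f)δ)/sin δ ≈ 0.934, b = sin(fδ)/sin δ ≈ 1.080.
p = a·p₁ + b·p₂ ≈ (0.950, -0.301, 0.085); φ = arcsin(p_z) ≈ 4.87°, λ = atan2(p_y, p_x) ≈ -17.57°.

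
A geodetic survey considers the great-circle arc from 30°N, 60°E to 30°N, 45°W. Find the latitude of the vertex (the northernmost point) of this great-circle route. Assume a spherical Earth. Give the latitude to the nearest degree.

The great circle lies in the plane with unit normal n̂ = (p₁ × p₂)/|p₁ × p₂|.
Here n̂_z ≈ -0.726; the vertex latitude is φ_max = arccos|n̂_z| ≈ 43.5°.

≈ 43°N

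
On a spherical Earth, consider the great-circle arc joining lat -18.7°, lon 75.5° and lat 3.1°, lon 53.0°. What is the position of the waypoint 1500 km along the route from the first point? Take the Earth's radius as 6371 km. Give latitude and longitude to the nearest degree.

≈ lat -9°, lon 65°

Convert each endpoint to a unit vector on the sphere (x = cos φ cos λ, y = cos φ sin λ, z = sin φ).
The central angle between the endpoints is δ = arccos(p₁·p₂) ≈ 0.542 rad (31.1°). The total great-circle distance is δ·R ≈ 0.542 × 6371 ≈ 3455 km, so the target fraction is f = 1500/3455 ≈ 0.434.
Interpolate at f ≈ 0.434 with slerp weights a = sin((1−f)δ)/sin δ ≈ 0.585, b = sin(fδ)/sin δ ≈ 0.452.
p = a·p₁ + b·p₂ ≈ (0.410, 0.897, -0.163); φ = arcsin(p_z) ≈ -9.39°, λ = atan2(p_y, p_x) ≈ 65.42°.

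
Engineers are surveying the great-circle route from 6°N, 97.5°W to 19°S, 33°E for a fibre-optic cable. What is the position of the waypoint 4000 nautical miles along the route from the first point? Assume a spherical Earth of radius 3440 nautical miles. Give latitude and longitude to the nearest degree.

≈ 16°S, 34°W

From cos δ = sin φ₁ sin φ₂ + cos φ₁ cos φ₂ cos Δλ, the central angle is δ ≈ 2.271 rad (130.1°). The total great-circle distance is δ·R ≈ 2.271 × 3440 ≈ 7814 nmi, so the target fraction is f = 4000/7814 ≈ 0.512.
Interpolate at f ≈ 0.512 with slerp weights a = sin((1−f)δ)/sin δ ≈ 1.171, b = sin(fδ)/sin δ ≈ 1.201.
p = a·p₁ + b·p₂ ≈ (0.800, -0.536, -0.269); φ = arcsin(p_z) ≈ -15.58°, λ = atan2(p_y, p_x) ≈ -33.83°.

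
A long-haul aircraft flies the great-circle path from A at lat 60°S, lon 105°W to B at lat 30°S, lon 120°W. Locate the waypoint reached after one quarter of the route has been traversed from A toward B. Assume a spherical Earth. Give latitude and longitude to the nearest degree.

The haversine formula gives a central angle δ ≈ 0.552 rad (31.6°) between the endpoints.
Interpolate at f = 1/4 with slerp weights a = sin((1−f)δ)/sin δ ≈ 0.767, b = sin(fδ)/sin δ ≈ 0.262.
p = a·p₁ + b·p₂ ≈ (-0.213, -0.567, -0.796); φ = arcsin(p_z) ≈ -52.71°, λ = atan2(p_y, p_x) ≈ -110.57°.

≈ lat 53°S, lon 111°W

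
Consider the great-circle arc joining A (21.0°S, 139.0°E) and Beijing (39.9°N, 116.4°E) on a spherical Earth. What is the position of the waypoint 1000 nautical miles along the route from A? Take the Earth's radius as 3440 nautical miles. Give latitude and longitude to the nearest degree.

Write both endpoints as unit vectors p₁, p₂ with components (cos φ cos λ, cos φ sin λ, sin φ).
The central angle between the endpoints is δ = arccos(p₁·p₂) ≈ 1.125 rad (64.4°). The total great-circle distance is δ·R ≈ 1.125 × 3440 ≈ 3869 nmi, so the target fraction is f = 1000/3869 ≈ 0.258.
Interpolate at f ≈ 0.258 with slerp weights a = sin((1−f)δ)/sin δ ≈ 0.821, b = sin(fδ)/sin δ ≈ 0.318.
p = a·p₁ + b·p₂ ≈ (-0.687, 0.721, -0.090); φ = arcsin(p_z) ≈ -5.19°, λ = atan2(p_y, p_x) ≈ 133.60°.

≈ (5°S, 134°E)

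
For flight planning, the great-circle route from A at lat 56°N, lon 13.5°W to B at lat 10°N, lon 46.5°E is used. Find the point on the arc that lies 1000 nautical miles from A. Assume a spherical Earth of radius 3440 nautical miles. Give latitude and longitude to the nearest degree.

≈ lat 48°N, lon 10°E

From cos δ = sin φ₁ sin φ₂ + cos φ₁ cos φ₂ cos Δλ, the central angle is δ ≈ 1.138 rad (65.2°). The total great-circle distance is δ·R ≈ 1.138 × 3440 ≈ 3915 nmi, so the target fraction is f = 1000/3915 ≈ 0.255.
Interpolate at f ≈ 0.255 with slerp weights a = sin((1−f)δ)/sin δ ≈ 0.826, b = sin(fδ)/sin δ ≈ 0.316.
p = a·p₁ + b·p₂ ≈ (0.663, 0.118, 0.739); φ = arcsin(p_z) ≈ 47.67°, λ = atan2(p_y, p_x) ≈ 10.07°.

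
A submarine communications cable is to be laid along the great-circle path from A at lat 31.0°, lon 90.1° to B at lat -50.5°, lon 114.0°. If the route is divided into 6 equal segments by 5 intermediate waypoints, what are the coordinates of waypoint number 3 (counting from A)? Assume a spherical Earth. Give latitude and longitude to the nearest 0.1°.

Convert each endpoint to a unit vector on the sphere (x = cos φ cos λ, y = cos φ sin λ, z = sin φ).
The central angle between the endpoints is δ = arccos(p₁·p₂) ≈ 1.470 rad (84.2°).
Interpolate at f = 3/6 with slerp weights a = sin((1−f)δ)/sin δ ≈ 0.674, b = sin(fδ)/sin δ ≈ 0.674.
p = a·p₁ + b·p₂ ≈ (-0.175, 0.969, -0.173); φ = arcsin(p_z) ≈ -9.96°, λ = atan2(p_y, p_x) ≈ 100.26°.

≈ lat -10.0°, lon 100.3°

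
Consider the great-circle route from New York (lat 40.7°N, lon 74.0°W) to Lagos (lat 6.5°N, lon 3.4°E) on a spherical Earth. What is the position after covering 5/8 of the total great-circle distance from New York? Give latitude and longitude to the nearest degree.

Write both endpoints as unit vectors p₁, p₂ with components (cos φ cos λ, cos φ sin λ, sin φ).
The central angle between the endpoints is δ = arccos(p₁·p₂) ≈ 1.330 rad (76.2°).
Interpolate at f = 5/8 with slerp weights a = sin((1−f)δ)/sin δ ≈ 0.493, b = sin(fδ)/sin δ ≈ 0.761.
p = a·p₁ + b·p₂ ≈ (0.858, -0.314, 0.407); φ = arcsin(p_z) ≈ 24.04°, λ = atan2(p_y, p_x) ≈ -20.12°.

≈ lat 24°N, lon 20°W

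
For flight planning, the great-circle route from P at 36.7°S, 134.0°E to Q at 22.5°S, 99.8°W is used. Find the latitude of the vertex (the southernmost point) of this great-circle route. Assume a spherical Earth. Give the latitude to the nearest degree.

≈ 52°S

The great circle lies in the plane with unit normal n̂ = (p₁ × p₂)/|p₁ × p₂|.
Here n̂_z ≈ +0.611; the vertex latitude is φ_max = arccos|n̂_z| ≈ 52.3°.
Check via Clairaut: cos φ_max = |cos φ₁| · sin C = cos(36.7°)·sin(130.3°) ≈ 0.611, again giving ≈ 52.3°.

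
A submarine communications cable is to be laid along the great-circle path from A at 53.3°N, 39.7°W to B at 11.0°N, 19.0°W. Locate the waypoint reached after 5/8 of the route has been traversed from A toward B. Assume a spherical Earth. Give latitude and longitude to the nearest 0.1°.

≈ 27.2°N, 24.6°W

Write both endpoints as unit vectors p₁, p₂ with components (cos φ cos λ, cos φ sin λ, sin φ).
The central angle between the endpoints is δ = arccos(p₁·p₂) ≈ 0.793 rad (45.4°).
Interpolate at f = 5/8 with slerp weights a = sin((1−f)δ)/sin δ ≈ 0.411, b = sin(fδ)/sin δ ≈ 0.668.
p = a·p₁ + b·p₂ ≈ (0.809, -0.370, 0.457); φ = arcsin(p_z) ≈ 27.20°, λ = atan2(p_y, p_x) ≈ -24.61°.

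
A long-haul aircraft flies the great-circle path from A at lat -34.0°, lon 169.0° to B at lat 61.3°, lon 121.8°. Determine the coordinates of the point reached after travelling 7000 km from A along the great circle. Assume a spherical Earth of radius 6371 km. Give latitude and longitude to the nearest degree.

≈ lat 26°, lon 148°

Write both endpoints as unit vectors p₁, p₂ with components (cos φ cos λ, cos φ sin λ, sin φ).
The central angle between the endpoints is δ = arccos(p₁·p₂) ≈ 1.793 rad (102.7°). The total great-circle distance is δ·R ≈ 1.793 × 6371 ≈ 11421 km, so the target fraction is f = 7000/11421 ≈ 0.613.
Interpolate at f ≈ 0.613 with slerp weights a = sin((1−f)δ)/sin δ ≈ 0.656, b = sin(fδ)/sin δ ≈ 0.913.
p = a·p₁ + b·p₂ ≈ (-0.765, 0.476, 0.434); φ = arcsin(p_z) ≈ 25.74°, λ = atan2(p_y, p_x) ≈ 148.08°.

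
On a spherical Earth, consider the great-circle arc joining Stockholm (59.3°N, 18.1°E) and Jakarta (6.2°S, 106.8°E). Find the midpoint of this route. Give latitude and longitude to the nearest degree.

≈ 34°N, 80°E

Convert each endpoint to a unit vector on the sphere (x = cos φ cos λ, y = cos φ sin λ, z = sin φ).
The central angle between the endpoints is δ = arccos(p₁·p₂) ≈ 1.652 rad (94.7°).
Interpolate at f = 1/2 with slerp weights a = sin((1−f)δ)/sin δ ≈ 0.738, b = sin(fδ)/sin δ ≈ 0.738.
p = a·p₁ + b·p₂ ≈ (0.146, 0.819, 0.555); φ = arcsin(p_z) ≈ 33.69°, λ = atan2(p_y, p_x) ≈ 79.89°.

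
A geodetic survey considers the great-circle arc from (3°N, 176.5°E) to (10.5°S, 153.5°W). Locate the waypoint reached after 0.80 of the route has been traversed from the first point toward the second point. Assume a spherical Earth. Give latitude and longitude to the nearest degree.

Convert each endpoint to a unit vector on the sphere (x = cos φ cos λ, y = cos φ sin λ, z = sin φ).
The central angle between the endpoints is δ = arccos(p₁·p₂) ≈ 0.572 rad (32.8°).
Interpolate at f = 0.80 with slerp weights a = sin((1−f)δ)/sin δ ≈ 0.211, b = sin(fδ)/sin δ ≈ 0.816.
p = a·p₁ + b·p₂ ≈ (-0.928, -0.345, -0.138); φ = arcsin(p_z) ≈ -7.91°, λ = atan2(p_y, p_x) ≈ -159.60°.

≈ (8°S, 160°W)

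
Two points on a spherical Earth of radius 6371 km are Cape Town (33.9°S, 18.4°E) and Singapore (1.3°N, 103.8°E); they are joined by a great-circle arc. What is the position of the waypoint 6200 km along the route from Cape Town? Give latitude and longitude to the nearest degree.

≈ 16°S, 77°E

Write both endpoints as unit vectors p₁, p₂ with components (cos φ cos λ, cos φ sin λ, sin φ).
The central angle between the endpoints is δ = arccos(p₁·p₂) ≈ 1.517 rad (86.9°). The total great-circle distance is δ·R ≈ 1.517 × 6371 ≈ 9664 km, so the target fraction is f = 6200/9664 ≈ 0.642.
Interpolate at f ≈ 0.642 with slerp weights a = sin((1−f)δ)/sin δ ≈ 0.518, b = sin(fδ)/sin δ ≈ 0.828.
p = a·p₁ + b·p₂ ≈ (0.211, 0.939, -0.270); φ = arcsin(p_z) ≈ -15.67°, λ = atan2(p_y, p_x) ≈ 77.37°.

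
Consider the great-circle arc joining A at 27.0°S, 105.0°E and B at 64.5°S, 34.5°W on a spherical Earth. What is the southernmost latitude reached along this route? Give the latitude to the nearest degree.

The great circle lies in the plane with unit normal n̂ = (p₁ × p₂)/|p₁ × p₂|.
Here n̂_z ≈ -0.251; the vertex latitude is φ_max = arccos|n̂_z| ≈ 75.5°.

≈ 75°S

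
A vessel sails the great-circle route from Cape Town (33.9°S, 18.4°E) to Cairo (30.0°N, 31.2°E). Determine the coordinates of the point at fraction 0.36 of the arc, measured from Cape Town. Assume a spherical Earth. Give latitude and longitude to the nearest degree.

≈ 11°S, 23°E

Write both endpoints as unit vectors p₁, p₂ with components (cos φ cos λ, cos φ sin λ, sin φ).
The central angle between the endpoints is δ = arccos(p₁·p₂) ≈ 1.135 rad (65.0°).
Interpolate at f = 0.36 with slerp weights a = sin((1−f)δ)/sin δ ≈ 0.733, b = sin(fδ)/sin δ ≈ 0.438.
p = a·p₁ + b·p₂ ≈ (0.902, 0.389, -0.189); φ = arcsin(p_z) ≈ -10.92°, λ = atan2(p_y, p_x) ≈ 23.31°.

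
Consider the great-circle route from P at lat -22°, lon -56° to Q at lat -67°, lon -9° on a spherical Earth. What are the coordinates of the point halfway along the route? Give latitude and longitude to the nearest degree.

≈ lat -47°, lon -43°

The haversine formula gives a central angle δ ≈ 0.937 rad (53.7°) between the endpoints.
Interpolate at f = 1/2 with slerp weights a = sin((1−f)δ)/sin δ ≈ 0.560, b = sin(fδ)/sin δ ≈ 0.560.
p = a·p₁ + b·p₂ ≈ (0.507, -0.465, -0.726); φ = arcsin(p_z) ≈ -46.54°, λ = atan2(p_y, p_x) ≈ -42.54°.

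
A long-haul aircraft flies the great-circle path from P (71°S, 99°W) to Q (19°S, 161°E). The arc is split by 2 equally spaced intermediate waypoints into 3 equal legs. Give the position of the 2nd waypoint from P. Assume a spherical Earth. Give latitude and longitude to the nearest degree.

≈ (42°S, 172°E)

Write both endpoints as unit vectors p₁, p₂ with components (cos φ cos λ, cos φ sin λ, sin φ).
The central angle between the endpoints is δ = arccos(p₁·p₂) ≈ 1.314 rad (75.3°).
Interpolate at f = 2/3 with slerp weights a = sin((1−f)δ)/sin δ ≈ 0.438, b = sin(fδ)/sin δ ≈ 0.794.
p = a·p₁ + b·p₂ ≈ (-0.732, 0.103, -0.673); φ = arcsin(p_z) ≈ -42.31°, λ = atan2(p_y, p_x) ≈ 171.96°.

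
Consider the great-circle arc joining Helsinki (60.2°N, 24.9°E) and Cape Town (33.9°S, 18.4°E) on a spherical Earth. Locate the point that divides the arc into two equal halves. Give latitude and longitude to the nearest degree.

≈ 13°N, 21°E

Write both endpoints as unit vectors p₁, p₂ with components (cos φ cos λ, cos φ sin λ, sin φ).
The central angle between the endpoints is δ = arccos(p₁·p₂) ≈ 1.645 rad (94.3°).
Interpolate at f = 1/2 with slerp weights a = sin((1−f)δ)/sin δ ≈ 0.735, b = sin(fδ)/sin δ ≈ 0.735.
p = a·p₁ + b·p₂ ≈ (0.910, 0.346, 0.228); φ = arcsin(p_z) ≈ 13.17°, λ = atan2(p_y, p_x) ≈ 20.83°.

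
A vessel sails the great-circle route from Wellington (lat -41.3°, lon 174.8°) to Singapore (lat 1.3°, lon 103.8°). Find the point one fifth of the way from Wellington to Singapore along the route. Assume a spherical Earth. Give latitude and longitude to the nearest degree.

Convert each endpoint to a unit vector on the sphere (x = cos φ cos λ, y = cos φ sin λ, z = sin φ).
The central angle between the endpoints is δ = arccos(p₁·p₂) ≈ 1.339 rad (76.7°).
Interpolate at f = 1/5 with slerp weights a = sin((1−f)δ)/sin δ ≈ 0.902, b = sin(fδ)/sin δ ≈ 0.272.
p = a·p₁ + b·p₂ ≈ (-0.740, 0.325, -0.589); φ = arcsin(p_z) ≈ -36.09°, λ = atan2(p_y, p_x) ≈ 156.25°.

≈ lat -36°, lon 156°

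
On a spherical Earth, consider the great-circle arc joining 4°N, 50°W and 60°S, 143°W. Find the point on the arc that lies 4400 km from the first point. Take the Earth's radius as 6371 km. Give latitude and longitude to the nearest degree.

The haversine formula gives a central angle δ ≈ 1.657 rad (95.0°) between the endpoints. The total great-circle distance is δ·R ≈ 1.657 × 6371 ≈ 10559 km, so the target fraction is f = 4400/10559 ≈ 0.417.
Interpolate at f ≈ 0.417 with slerp weights a = sin((1−f)δ)/sin δ ≈ 0.826, b = sin(fδ)/sin δ ≈ 0.639.
p = a·p₁ + b·p₂ ≈ (0.274, -0.824, -0.496); φ = arcsin(p_z) ≈ -29.74°, λ = atan2(p_y, p_x) ≈ -71.57°.

≈ 30°S, 72°W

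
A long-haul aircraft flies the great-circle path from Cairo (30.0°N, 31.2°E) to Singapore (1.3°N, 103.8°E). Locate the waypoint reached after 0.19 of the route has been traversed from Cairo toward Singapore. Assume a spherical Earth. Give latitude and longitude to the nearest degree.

From cos δ = sin φ₁ sin φ₂ + cos φ₁ cos φ₂ cos Δλ, the central angle is δ ≈ 1.297 rad (74.3°).
Interpolate at f = 0.19 with slerp weights a = sin((1−f)δ)/sin δ ≈ 0.901, b = sin(fδ)/sin δ ≈ 0.253.
p = a·p₁ + b·p₂ ≈ (0.607, 0.650, 0.456); φ = arcsin(p_z) ≈ 27.16°, λ = atan2(p_y, p_x) ≈ 46.96°.

≈ 27°N, 47°E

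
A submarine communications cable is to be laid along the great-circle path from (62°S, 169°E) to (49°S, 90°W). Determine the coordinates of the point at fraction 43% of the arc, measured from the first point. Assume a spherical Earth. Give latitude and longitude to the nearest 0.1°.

≈ (67.0°S, 138.0°W)

The haversine formula gives a central angle δ ≈ 0.918 rad (52.6°) between the endpoints.
Interpolate at f = 0.43 with slerp weights a = sin((1−f)δ)/sin δ ≈ 0.629, b = sin(fδ)/sin δ ≈ 0.484.
p = a·p₁ + b·p₂ ≈ (-0.290, -0.261, -0.921); φ = arcsin(p_z) ≈ -67.03°, λ = atan2(p_y, p_x) ≈ -137.98°.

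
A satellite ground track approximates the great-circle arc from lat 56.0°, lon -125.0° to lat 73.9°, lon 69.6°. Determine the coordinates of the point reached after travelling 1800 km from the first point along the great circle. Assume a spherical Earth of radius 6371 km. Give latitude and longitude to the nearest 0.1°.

The haversine formula gives a central angle δ ≈ 0.868 rad (49.7°) between the endpoints. The total great-circle distance is δ·R ≈ 0.868 × 6371 ≈ 5529 km, so the target fraction is f = 1800/5529 ≈ 0.326.
Interpolate at f ≈ 0.326 with slerp weights a = sin((1−f)δ)/sin δ ≈ 0.724, b = sin(fδ)/sin δ ≈ 0.365.
p = a·p₁ + b·p₂ ≈ (-0.197, -0.237, 0.951); φ = arcsin(p_z) ≈ 72.07°, λ = atan2(p_y, p_x) ≈ -129.76°.

≈ lat 72.1°, lon -129.8°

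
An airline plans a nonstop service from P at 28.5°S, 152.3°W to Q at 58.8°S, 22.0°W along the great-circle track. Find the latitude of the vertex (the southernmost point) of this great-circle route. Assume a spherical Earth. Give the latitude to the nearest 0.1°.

The great circle lies in the plane with unit normal n̂ = (p₁ × p₂)/|p₁ × p₂|.
Here n̂_z ≈ +0.349; the vertex latitude is φ_max = arccos|n̂_z| ≈ 69.5°.

≈ 69.5°S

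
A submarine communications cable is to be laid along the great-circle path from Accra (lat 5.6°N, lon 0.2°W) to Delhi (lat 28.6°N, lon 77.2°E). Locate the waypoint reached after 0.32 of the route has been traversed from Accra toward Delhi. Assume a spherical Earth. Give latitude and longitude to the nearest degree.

≈ lat 16°N, lon 22°E

From cos δ = sin φ₁ sin φ₂ + cos φ₁ cos φ₂ cos Δλ, the central angle is δ ≈ 1.331 rad (76.3°).
Interpolate at f = 0.32 with slerp weights a = sin((1−f)δ)/sin δ ≈ 0.810, b = sin(fδ)/sin δ ≈ 0.425.
p = a·p₁ + b·p₂ ≈ (0.889, 0.361, 0.283); φ = arcsin(p_z) ≈ 16.42°, λ = atan2(p_y, p_x) ≈ 22.13°.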